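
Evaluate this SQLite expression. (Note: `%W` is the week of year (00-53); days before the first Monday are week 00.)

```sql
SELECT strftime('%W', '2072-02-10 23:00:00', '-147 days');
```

First apply '-147 days': 2072-02-10 23:00:00 → 2071-09-16 23:00:00.
2071-09-16 is a Wednesday. SQLite's %W counts Mondays since the year started; the result is 37.

37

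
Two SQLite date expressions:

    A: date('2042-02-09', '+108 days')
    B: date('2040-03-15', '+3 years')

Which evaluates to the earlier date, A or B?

A

A = 2042-05-28.
B = 2043-03-15.
A is earlier.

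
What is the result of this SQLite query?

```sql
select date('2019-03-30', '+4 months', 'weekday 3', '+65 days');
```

2019-10-04

Adding +4 months to 2019-03-30 gives 2019-07-30.
`weekday 3` advances to the next Wednesday; 2019-07-30 is a Tuesday, so it moves forward to 2019-07-31.
Applying '+65 days' to 2019-07-31: counting 65 days forward gives 2019-10-04.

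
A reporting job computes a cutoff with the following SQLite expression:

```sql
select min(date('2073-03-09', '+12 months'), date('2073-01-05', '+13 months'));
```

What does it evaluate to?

2074-02-05

date('2073-03-09', '+12 months') → 2074-03-09.
date('2073-01-05', '+13 months') → 2074-02-05.
Earlier of the two is 2074-02-05.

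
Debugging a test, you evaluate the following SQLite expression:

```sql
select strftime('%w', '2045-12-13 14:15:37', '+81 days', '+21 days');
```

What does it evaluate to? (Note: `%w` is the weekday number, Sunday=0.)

First apply '+81 days', '+21 days': 2045-12-13 14:15:37 → 2046-03-25 14:15:37.
2046-03-25 is a Sunday; with Sunday=0 that is 0.

0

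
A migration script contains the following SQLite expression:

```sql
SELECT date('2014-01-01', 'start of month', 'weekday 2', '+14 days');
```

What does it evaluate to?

2014-01-21

`start of month` rewinds 2014-01-01 to 2014-01-01.
`weekday 2` advances to the next Tuesday; 2014-01-01 is a Wednesday, so it moves forward to 2014-01-07.
Advancing 14 more days within January lands on 2014-01-21.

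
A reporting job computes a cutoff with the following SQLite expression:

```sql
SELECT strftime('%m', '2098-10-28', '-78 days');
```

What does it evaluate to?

First apply '-78 days': 2098-10-28 → 2098-08-11.
`%m` extracts the 2-digit month (01-12): 08.

08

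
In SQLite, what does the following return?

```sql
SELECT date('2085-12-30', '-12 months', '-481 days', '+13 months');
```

Adding -12 months to 2085-12-30 gives 2084-12-30.
Applying '-481 days' to 2084-12-30: counting 481 days back gives 2083-09-06.
Adding +13 months to 2083-09-06 gives 2084-10-06.

2084-10-06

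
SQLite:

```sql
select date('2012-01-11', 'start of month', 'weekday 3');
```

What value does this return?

`start of month` rewinds 2012-01-11 to 2012-01-01.
`weekday 3` advances to the next Wednesday; 2012-01-01 is a Sunday, so it moves forward to 2012-01-04.

2012-01-04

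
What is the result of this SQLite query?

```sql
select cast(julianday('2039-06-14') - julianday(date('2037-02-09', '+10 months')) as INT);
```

552

Adding +10 months to 2037-02-09 gives 2037-12-09.
22 days remain in December 2037 after the 9th (31 − 9).
Full months from January 2038 through May 2039 contribute their day counts.
Then 14 days into June 2039.
Total: 22 + 31 + 28 + 31 + 30 + 31 + 30 + 31 + 31 + 30 + 31 + 30 + 31 + 31 + 28 + 31 + 30 + 31 + 14 = 552.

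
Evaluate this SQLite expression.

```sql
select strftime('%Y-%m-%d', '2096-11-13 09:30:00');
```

`%Y-%m-%d` extracts the ISO date: 2096-11-13.

2096-11-13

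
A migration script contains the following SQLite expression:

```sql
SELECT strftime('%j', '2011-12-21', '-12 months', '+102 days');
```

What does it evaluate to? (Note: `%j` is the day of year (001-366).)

092

First apply '-12 months', '+102 days': 2011-12-21 → 2011-04-02.
Day-of-year for 2011-04-02: days since 2011-01-01 inclusive = 92, zero-padded to 092.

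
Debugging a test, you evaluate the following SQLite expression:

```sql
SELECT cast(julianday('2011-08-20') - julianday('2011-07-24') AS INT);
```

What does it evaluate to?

27

7 days remain in July 2011 after the 24th (31 − 24).
Then 20 days into August 2011.
Total: 7 + 20 = 27.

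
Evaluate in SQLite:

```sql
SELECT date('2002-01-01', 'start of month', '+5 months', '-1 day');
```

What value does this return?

`start of month` rewinds 2002-01-01 to 2002-01-01.
Adding +5 months to 2002-01-01 gives 2002-06-01.
Going back 1 day from 2002-06-01 reaches 2002-05-31 (last day of May, 31 days).

2002-05-31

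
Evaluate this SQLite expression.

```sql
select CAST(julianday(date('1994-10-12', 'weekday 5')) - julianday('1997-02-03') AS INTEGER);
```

`weekday 5` advances to the next Friday; 1994-10-12 is a Wednesday, so it moves forward to 1994-10-14.
17 days remain in October 1994 after the 14th (31 − 14).
Full months from November 1994 through January 1997 contribute their day counts.
Then 3 days into February 1997.
Total: 17 + 30 + 31 + 31 + 28 + 31 + 30 + 31 + 30 + 31 + 31 + 30 + 31 + 30 + 31 + 31 + 29 + 31 + 30 + 31 + 30 + 31 + 31 + 30 + 31 + 30 + 31 + 31 + 3 = 843.
The subtraction is earlier − later, so the result is −843 → -843.

-843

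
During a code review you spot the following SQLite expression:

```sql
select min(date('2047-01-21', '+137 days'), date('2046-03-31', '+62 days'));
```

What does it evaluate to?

2046-06-01

date('2047-01-21', '+137 days') → 2047-06-07.
date('2046-03-31', '+62 days') → 2046-06-01.
Earlier of the two is 2046-06-01.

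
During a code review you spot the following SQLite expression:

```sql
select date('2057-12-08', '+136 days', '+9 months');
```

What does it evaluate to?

2059-01-23

Applying '+136 days' to 2057-12-08: counting 136 days forward gives 2058-04-23.
Adding +9 months to 2058-04-23 gives 2059-01-23.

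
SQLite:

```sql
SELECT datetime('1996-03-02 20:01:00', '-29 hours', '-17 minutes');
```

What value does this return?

1996-03-01 14:44:00

-29 hours from 1996-03-02 20:01:00 is 1996-03-01 15:01:00 (crosses midnight).
-17 minutes from 1996-03-01 15:01:00 is 1996-03-01 14:44:00.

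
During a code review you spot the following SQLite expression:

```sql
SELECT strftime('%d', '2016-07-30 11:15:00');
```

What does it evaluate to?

`%d` extracts the 2-digit day of month: 30.

30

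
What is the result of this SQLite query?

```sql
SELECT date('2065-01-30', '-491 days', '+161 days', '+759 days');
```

2066-04-04

Applying '-491 days' to 2065-01-30: counting 491 days back gives 2063-09-27.
Applying '+161 days' to 2063-09-27: counting 161 days forward gives 2064-03-06.
Applying '+759 days' to 2064-03-06: counting 759 days forward gives 2066-04-04.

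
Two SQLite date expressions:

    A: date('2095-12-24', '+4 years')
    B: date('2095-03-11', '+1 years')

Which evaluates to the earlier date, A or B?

A = 2099-12-24.
B = 2096-03-11.
B is earlier.

B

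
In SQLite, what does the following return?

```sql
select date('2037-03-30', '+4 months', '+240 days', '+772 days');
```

Adding +4 months to 2037-03-30 gives 2037-07-30.
Applying '+240 days' to 2037-07-30: counting 240 days forward gives 2038-03-27.
Applying '+772 days' to 2038-03-27: counting 772 days forward gives 2040-05-07.

2040-05-07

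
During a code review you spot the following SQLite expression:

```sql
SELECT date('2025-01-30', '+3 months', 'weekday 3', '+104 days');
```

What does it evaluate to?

Adding +3 months to 2025-01-30 gives 2025-04-30.
`weekday 3` advances to the next Wednesday; 2025-04-30 is already a Wednesday, so it stays at 2025-04-30.
Applying '+104 days' to 2025-04-30: counting 104 days forward gives 2025-08-12.

2025-08-12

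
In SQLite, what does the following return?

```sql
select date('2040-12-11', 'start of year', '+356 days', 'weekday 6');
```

`start of year` rewinds 2040-12-11 to 2040-01-01.
Applying '+356 days' to 2040-01-01: counting 356 days forward gives 2040-12-22.
`weekday 6` advances to the next Saturday; 2040-12-22 is already a Saturday, so it stays at 2040-12-22.

2040-12-22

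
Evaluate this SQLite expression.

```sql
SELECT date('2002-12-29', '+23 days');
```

2003-01-21

December 2002 has 31 days; 2 remain after the 29th, so 3 days reach 2003-01-01.
Advancing 20 more days within January lands on 2003-01-21.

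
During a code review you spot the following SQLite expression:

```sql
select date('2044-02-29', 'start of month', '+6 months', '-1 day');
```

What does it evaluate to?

`start of month` rewinds 2044-02-29 to 2044-02-01.
Adding +6 months to 2044-02-01 gives 2044-08-01.
Going back 1 day from 2044-08-01 reaches 2044-07-31 (last day of July, 31 days).

2044-07-31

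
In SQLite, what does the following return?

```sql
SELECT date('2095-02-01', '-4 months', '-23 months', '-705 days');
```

2090-11-27

Adding -4 months to 2095-02-01 gives 2094-10-01.
Adding -23 months to 2094-10-01 gives 2092-11-01.
Applying '-705 days' to 2092-11-01: counting 705 days back gives 2090-11-27.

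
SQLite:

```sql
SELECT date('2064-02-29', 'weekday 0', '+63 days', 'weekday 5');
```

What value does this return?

`weekday 0` advances to the next Sunday; 2064-02-29 is a Friday, so it moves forward to 2064-03-02.
Applying '+63 days' to 2064-03-02: counting 63 days forward gives 2064-05-04.
`weekday 5` advances to the next Friday; 2064-05-04 is a Sunday, so it moves forward to 2064-05-09.

2064-05-09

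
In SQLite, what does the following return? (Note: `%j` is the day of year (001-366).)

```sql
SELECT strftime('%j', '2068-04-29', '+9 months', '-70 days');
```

325

First apply '+9 months', '-70 days': 2068-04-29 → 2068-11-20.
Day-of-year for 2068-11-20: days since 2068-01-01 inclusive = 325, zero-padded to 325.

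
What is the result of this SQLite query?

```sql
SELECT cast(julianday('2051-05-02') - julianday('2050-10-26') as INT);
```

188

5 days remain in October 2050 after the 26th (31 − 26).
Full months from November 2050 through April 2051 contribute their day counts.
Then 2 days into May 2051.
Total: 5 + 30 + 31 + 31 + 28 + 31 + 30 + 2 = 188.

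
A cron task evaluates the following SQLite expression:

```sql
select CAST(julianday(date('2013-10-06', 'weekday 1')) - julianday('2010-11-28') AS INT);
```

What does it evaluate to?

`weekday 1` advances to the next Monday; 2013-10-06 is a Sunday, so it moves forward to 2013-10-07.
2 days remain in November 2010 after the 28th (30 − 28).
Full months from December 2010 through September 2013 contribute their day counts.
Then 7 days into October 2013.
Total: 2 + 31 + 31 + 28 + 31 + 30 + 31 + 30 + 31 + 31 + 30 + 31 + 30 + 31 + 31 + 29 + 31 + 30 + 31 + 30 + 31 + 31 + 30 + 31 + 30 + 31 + 31 + 28 + 31 + 30 + 31 + 30 + 31 + 31 + 30 + 7 = 1044.

1044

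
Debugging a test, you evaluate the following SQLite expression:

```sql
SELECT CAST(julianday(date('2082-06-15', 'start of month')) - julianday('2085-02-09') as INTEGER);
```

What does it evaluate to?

-984

`start of month` rewinds 2082-06-15 to 2082-06-01.
29 days remain in June 2082 after the 1st (30 − 1).
Full months from July 2082 through January 2085 contribute their day counts.
Then 9 days into February 2085.
Total: 29 + 31 + 31 + 30 + 31 + 30 + 31 + 31 + 28 + 31 + 30 + 31 + 30 + 31 + 31 + 30 + 31 + 30 + 31 + 31 + 29 + 31 + 30 + 31 + 30 + 31 + 31 + 30 + 31 + 30 + 31 + 31 + 9 = 984.
The subtraction is earlier − later, so the result is −984 → -984.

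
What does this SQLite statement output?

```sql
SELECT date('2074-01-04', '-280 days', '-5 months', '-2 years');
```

2070-10-30

Applying '-280 days' to 2074-01-04: counting 280 days back gives 2073-03-30.
Adding -5 months to 2073-03-30 gives 2072-10-30.
Adding -2 years to 2072-10-30 gives 2070-10-30.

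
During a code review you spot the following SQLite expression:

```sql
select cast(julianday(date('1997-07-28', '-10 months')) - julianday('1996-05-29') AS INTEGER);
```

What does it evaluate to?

122

Adding -10 months to 1997-07-28 gives 1996-09-28.
2 days remain in May 1996 after the 29th (31 − 29).
June 1996: 30 days.
July 1996: 31 days.
August 1996: 31 days.
Then 28 days into September 1996.
Total: 2 + 30 + 31 + 31 + 28 = 122.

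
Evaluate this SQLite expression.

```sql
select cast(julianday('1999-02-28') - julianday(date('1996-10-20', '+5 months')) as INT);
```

Adding +5 months to 1996-10-20 gives 1997-03-20.
11 days remain in March 1997 after the 20th (31 − 20).
Full months from April 1997 through January 1999 contribute their day counts.
Then 28 days into February 1999.
Total: 11 + 30 + 31 + 30 + 31 + 31 + 30 + 31 + 30 + 31 + 31 + 28 + 31 + 30 + 31 + 30 + 31 + 31 + 30 + 31 + 30 + 31 + 31 + 28 = 710.

710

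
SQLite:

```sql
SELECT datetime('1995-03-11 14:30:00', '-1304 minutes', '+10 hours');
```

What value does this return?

1995-03-11 02:46:00

1304 minutes = 21h 44m; -1304 minutes from 1995-03-11 14:30:00 is 1995-03-10 16:46:00 (crosses midnight).
+10 hours from 1995-03-10 16:46:00 is 1995-03-11 02:46:00 (crosses midnight).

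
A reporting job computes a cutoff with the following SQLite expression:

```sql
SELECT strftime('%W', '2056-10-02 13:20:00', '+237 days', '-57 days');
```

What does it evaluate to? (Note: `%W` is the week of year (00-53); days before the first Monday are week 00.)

13

First apply '+237 days', '-57 days': 2056-10-02 13:20:00 → 2057-03-31 13:20:00.
2057-03-31 is a Saturday. SQLite's %W counts Mondays since the year started; the result is 13.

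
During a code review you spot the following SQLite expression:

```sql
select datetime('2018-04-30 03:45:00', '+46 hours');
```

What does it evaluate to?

+46 hours from 2018-04-30 03:45:00 is 2018-05-02 01:45:00 (crosses midnight).

2018-05-02 01:45:00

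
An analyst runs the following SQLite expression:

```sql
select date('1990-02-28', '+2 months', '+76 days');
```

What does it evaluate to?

Adding +2 months to 1990-02-28 gives 1990-04-28.
Applying '+76 days' to 1990-04-28: counting 76 days forward gives 1990-07-13.

1990-07-13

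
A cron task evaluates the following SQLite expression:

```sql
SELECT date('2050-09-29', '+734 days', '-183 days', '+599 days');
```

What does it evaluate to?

2053-11-22

Applying '+734 days' to 2050-09-29: counting 734 days forward gives 2052-10-02.
Applying '-183 days' to 2052-10-02: counting 183 days back gives 2052-04-02.
Applying '+599 days' to 2052-04-02: counting 599 days forward gives 2053-11-22.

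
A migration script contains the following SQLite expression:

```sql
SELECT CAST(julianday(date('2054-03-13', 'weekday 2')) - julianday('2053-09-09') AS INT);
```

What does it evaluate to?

189

`weekday 2` advances to the next Tuesday; 2054-03-13 is a Friday, so it moves forward to 2054-03-17.
21 days remain in September 2053 after the 9th (30 − 9).
October 2053: 31 days.
November 2053: 30 days.
December 2053: 31 days.
January 2054: 31 days.
February 2054: 28 days.
Then 17 days into March 2054.
Total: 21 + 31 + 30 + 31 + 31 + 28 + 17 = 189.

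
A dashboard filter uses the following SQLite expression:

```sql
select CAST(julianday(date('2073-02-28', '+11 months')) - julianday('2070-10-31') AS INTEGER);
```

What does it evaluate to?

Adding +11 months to 2073-02-28 gives 2074-01-28.
0 days remain in October 2070 after the 31st (31 − 31).
Full months from November 2070 through December 2073 contribute their day counts.
Then 28 days into January 2074.
Total: 0 + 30 + 31 + 31 + 28 + 31 + 30 + 31 + 30 + 31 + 31 + 30 + 31 + 30 + 31 + 31 + 29 + 31 + 30 + 31 + 30 + 31 + 31 + 30 + 31 + 30 + 31 + 31 + 28 + 31 + 30 + 31 + 30 + 31 + 31 + 30 + 31 + 30 + 31 + 28 = 1185.

1185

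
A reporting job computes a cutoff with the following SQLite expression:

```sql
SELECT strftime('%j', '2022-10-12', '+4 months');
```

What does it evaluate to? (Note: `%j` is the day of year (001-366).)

First apply '+4 months': 2022-10-12 → 2023-02-12.
Day-of-year for 2023-02-12: days since 2023-01-01 inclusive = 43, zero-padded to 043.

043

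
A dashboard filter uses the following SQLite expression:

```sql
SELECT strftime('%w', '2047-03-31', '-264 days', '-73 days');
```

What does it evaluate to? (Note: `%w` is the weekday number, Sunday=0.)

6

First apply '-264 days', '-73 days': 2047-03-31 → 2046-04-28.
2046-04-28 is a Saturday; with Sunday=0 that is 6.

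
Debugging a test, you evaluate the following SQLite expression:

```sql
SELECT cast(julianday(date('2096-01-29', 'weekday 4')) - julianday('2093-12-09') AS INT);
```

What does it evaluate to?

`weekday 4` advances to the next Thursday; 2096-01-29 is a Sunday, so it moves forward to 2096-02-02.
22 days remain in December 2093 after the 9th (31 − 9).
Full months from January 2094 through January 2096 contribute their day counts.
Then 2 days into February 2096.
Total: 22 + 31 + 28 + 31 + 30 + 31 + 30 + 31 + 31 + 30 + 31 + 30 + 31 + 31 + 28 + 31 + 30 + 31 + 30 + 31 + 31 + 30 + 31 + 30 + 31 + 31 + 2 = 785.

785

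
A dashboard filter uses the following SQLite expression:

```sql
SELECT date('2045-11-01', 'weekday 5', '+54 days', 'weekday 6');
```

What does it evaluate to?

`weekday 5` advances to the next Friday; 2045-11-01 is a Wednesday, so it moves forward to 2045-11-03.
Applying '+54 days' to 2045-11-03: counting 54 days forward gives 2045-12-27.
`weekday 6` advances to the next Saturday; 2045-12-27 is a Wednesday, so it moves forward to 2045-12-30.

2045-12-30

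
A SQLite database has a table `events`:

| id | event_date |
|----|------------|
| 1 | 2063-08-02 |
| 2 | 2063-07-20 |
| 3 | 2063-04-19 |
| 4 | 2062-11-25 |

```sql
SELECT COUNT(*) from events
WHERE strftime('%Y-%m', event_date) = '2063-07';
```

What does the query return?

1

Rows with year-month 2063-07: 2063-07-20 → 1.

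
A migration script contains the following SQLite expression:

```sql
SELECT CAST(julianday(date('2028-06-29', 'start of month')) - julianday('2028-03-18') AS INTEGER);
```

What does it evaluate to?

75

`start of month` rewinds 2028-06-29 to 2028-06-01.
13 days remain in March 2028 after the 18th (31 − 18).
April 2028: 30 days.
May 2028: 31 days.
Then 1 day into June 2028.
Total: 13 + 30 + 31 + 1 = 75.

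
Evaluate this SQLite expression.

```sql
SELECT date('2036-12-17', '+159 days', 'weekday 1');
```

Applying '+159 days' to 2036-12-17: counting 159 days forward gives 2037-05-25.
`weekday 1` advances to the next Monday; 2037-05-25 is already a Monday, so it stays at 2037-05-25.

2037-05-25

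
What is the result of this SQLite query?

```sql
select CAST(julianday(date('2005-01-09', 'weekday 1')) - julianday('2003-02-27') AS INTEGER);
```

683

`weekday 1` advances to the next Monday; 2005-01-09 is a Sunday, so it moves forward to 2005-01-10.
1 day remains in February 2003 after the 27th (28 − 27).
Full months from March 2003 through December 2004 contribute their day counts.
Then 10 days into January 2005.
Total: 1 + 31 + 30 + 31 + 30 + 31 + 31 + 30 + 31 + 30 + 31 + 31 + 29 + 31 + 30 + 31 + 30 + 31 + 31 + 30 + 31 + 30 + 31 + 10 = 683.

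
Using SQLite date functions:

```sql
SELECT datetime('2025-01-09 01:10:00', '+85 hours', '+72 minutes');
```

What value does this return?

+85 hours from 2025-01-09 01:10:00 is 2025-01-12 14:10:00 (crosses midnight).
72 minutes = 1h 12m; +72 minutes from 2025-01-12 14:10:00 is 2025-01-12 15:22:00.

2025-01-12 15:22:00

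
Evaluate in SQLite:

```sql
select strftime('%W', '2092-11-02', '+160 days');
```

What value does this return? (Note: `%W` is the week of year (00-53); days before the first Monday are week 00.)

14

First apply '+160 days': 2092-11-02 → 2093-04-11.
2093-04-11 is a Saturday. SQLite's %W counts Mondays since the year started; the result is 14.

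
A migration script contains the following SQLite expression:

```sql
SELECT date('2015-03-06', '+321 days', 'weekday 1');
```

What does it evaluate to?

Applying '+321 days' to 2015-03-06: counting 321 days forward gives 2016-01-21.
`weekday 1` advances to the next Monday; 2016-01-21 is a Thursday, so it moves forward to 2016-01-25.

2016-01-25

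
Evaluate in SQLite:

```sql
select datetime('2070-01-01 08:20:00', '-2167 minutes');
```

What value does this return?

2167 minutes = 36h 7m; -2167 minutes from 2070-01-01 08:20:00 is 2069-12-30 20:13:00 (crosses midnight).

2069-12-30 20:13:00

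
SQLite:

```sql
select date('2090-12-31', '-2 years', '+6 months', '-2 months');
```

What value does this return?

Adding -2 years to 2090-12-31 gives 2088-12-31.
Adding +6 months to 2088-12-31 targets 2089-06-31. June 2089 has only 30 days, so SQLite normalizes the 1-day overflow forward to 2089-07-01.
Adding -2 months to 2089-07-01 gives 2089-05-01.

2089-05-01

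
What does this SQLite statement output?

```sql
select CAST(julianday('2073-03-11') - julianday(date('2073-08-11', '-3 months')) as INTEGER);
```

Adding -3 months to 2073-08-11 gives 2073-05-11.
20 days remain in March 2073 after the 11th (31 − 11).
April 2073: 30 days.
Then 11 days into May 2073.
Total: 20 + 30 + 11 = 61.
The subtraction is earlier − later, so the result is −61 → -61.

-61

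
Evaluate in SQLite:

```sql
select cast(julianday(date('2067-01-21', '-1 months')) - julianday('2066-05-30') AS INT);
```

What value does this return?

Adding -1 month to 2067-01-21 gives 2066-12-21.
1 day remains in May 2066 after the 30th (31 − 30).
Full months from June 2066 through November 2066 contribute their day counts.
Then 21 days into December 2066.
Total: 1 + 30 + 31 + 31 + 30 + 31 + 30 + 21 = 205.

205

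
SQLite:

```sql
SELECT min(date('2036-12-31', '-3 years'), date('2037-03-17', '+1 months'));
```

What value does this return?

date('2036-12-31', '-3 years') → 2033-12-31.
date('2037-03-17', '+1 months') → 2037-04-17.
Earlier of the two is 2033-12-31.

2033-12-31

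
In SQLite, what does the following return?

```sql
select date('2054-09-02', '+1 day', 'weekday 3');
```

Advancing 1 more day within September lands on 2054-09-03.
`weekday 3` advances to the next Wednesday; 2054-09-03 is a Thursday, so it moves forward to 2054-09-09.

2054-09-09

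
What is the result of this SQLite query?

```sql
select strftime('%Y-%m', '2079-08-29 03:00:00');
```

`%Y-%m` extracts the year-month: 2079-08.

2079-08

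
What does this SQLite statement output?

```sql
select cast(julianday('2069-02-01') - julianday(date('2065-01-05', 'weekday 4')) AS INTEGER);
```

`weekday 4` advances to the next Thursday; 2065-01-05 is a Monday, so it moves forward to 2065-01-08.
23 days remain in January 2065 after the 8th (31 − 8).
Full months from February 2065 through January 2069 contribute their day counts.
Then 1 day into February 2069.
Total: 23 + 28 + 31 + 30 + 31 + 30 + 31 + 31 + 30 + 31 + 30 + 31 + 31 + 28 + 31 + 30 + 31 + 30 + 31 + 31 + 30 + 31 + 30 + 31 + 31 + 28 + 31 + 30 + 31 + 30 + 31 + 31 + 30 + 31 + 30 + 31 + 31 + 29 + 31 + 30 + 31 + 30 + 31 + 31 + 30 + 31 + 30 + 31 + 31 + 1 = 1485.

1485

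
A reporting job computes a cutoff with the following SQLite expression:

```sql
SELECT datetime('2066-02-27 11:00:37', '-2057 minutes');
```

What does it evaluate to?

2057 minutes = 34h 17m; -2057 minutes from 2066-02-27 11:00:37 is 2066-02-26 00:43:37 (crosses midnight).

2066-02-26 00:43:37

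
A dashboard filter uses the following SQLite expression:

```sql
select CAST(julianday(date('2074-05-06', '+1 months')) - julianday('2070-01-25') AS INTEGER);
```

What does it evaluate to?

Adding +1 month to 2074-05-06 gives 2074-06-06.
6 days remain in January 2070 after the 25th (31 − 25).
Full months from February 2070 through May 2074 contribute their day counts.
Then 6 days into June 2074.
Total: 6 + 28 + 31 + 30 + 31 + 30 + 31 + 31 + 30 + 31 + 30 + 31 + 31 + 28 + 31 + 30 + 31 + 30 + 31 + 31 + 30 + 31 + 30 + 31 + 31 + 29 + 31 + 30 + 31 + 30 + 31 + 31 + 30 + 31 + 30 + 31 + 31 + 28 + 31 + 30 + 31 + 30 + 31 + 31 + 30 + 31 + 30 + 31 + 31 + 28 + 31 + 30 + 31 + 6 = 1593.

1593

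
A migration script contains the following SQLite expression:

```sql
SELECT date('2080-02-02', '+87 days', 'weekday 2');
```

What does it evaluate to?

2080-04-30

Applying '+87 days' to 2080-02-02: counting 87 days forward gives 2080-04-29.
`weekday 2` advances to the next Tuesday; 2080-04-29 is a Monday, so it moves forward to 2080-04-30.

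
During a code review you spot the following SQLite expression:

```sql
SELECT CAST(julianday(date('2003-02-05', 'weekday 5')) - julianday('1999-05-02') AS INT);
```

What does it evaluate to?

`weekday 5` advances to the next Friday; 2003-02-05 is a Wednesday, so it moves forward to 2003-02-07.
29 days remain in May 1999 after the 2nd (31 − 2).
Full months from June 1999 through January 2003 contribute their day counts.
Then 7 days into February 2003.
Total: 29 + 30 + 31 + 31 + 30 + 31 + 30 + 31 + 31 + 29 + 31 + 30 + 31 + 30 + 31 + 31 + 30 + 31 + 30 + 31 + 31 + 28 + 31 + 30 + 31 + 30 + 31 + 31 + 30 + 31 + 30 + 31 + 31 + 28 + 31 + 30 + 31 + 30 + 31 + 31 + 30 + 31 + 30 + 31 + 31 + 7 = 1377.

1377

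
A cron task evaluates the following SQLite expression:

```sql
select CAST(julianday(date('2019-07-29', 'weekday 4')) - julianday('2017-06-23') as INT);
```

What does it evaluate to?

`weekday 4` advances to the next Thursday; 2019-07-29 is a Monday, so it moves forward to 2019-08-01.
7 days remain in June 2017 after the 23rd (30 − 23).
Full months from July 2017 through July 2019 contribute their day counts.
Then 1 day into August 2019.
Total: 7 + 31 + 31 + 30 + 31 + 30 + 31 + 31 + 28 + 31 + 30 + 31 + 30 + 31 + 31 + 30 + 31 + 30 + 31 + 31 + 28 + 31 + 30 + 31 + 30 + 31 + 1 = 769.

769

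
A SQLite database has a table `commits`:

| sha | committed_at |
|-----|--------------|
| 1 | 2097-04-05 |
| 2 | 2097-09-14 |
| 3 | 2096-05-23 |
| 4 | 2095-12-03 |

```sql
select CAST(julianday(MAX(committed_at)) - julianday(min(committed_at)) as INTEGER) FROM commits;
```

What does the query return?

MIN = 2095-12-03, MAX = 2097-09-14.
28 days remain in December 2095 after the 3rd (31 − 3).
Full months from January 2096 through August 2097 contribute their day counts.
Then 14 days into September 2097.
Total: 28 + 31 + 29 + 31 + 30 + 31 + 30 + 31 + 31 + 30 + 31 + 30 + 31 + 31 + 28 + 31 + 30 + 31 + 30 + 31 + 31 + 14 = 651.

651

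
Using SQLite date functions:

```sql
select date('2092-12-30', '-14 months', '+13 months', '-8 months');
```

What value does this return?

2092-03-30

Adding -14 months to 2092-12-30 gives 2091-10-30.
Adding +13 months to 2091-10-30 gives 2092-11-30.
Adding -8 months to 2092-11-30 gives 2092-03-30.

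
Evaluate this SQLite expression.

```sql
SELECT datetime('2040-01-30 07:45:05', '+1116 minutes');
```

1116 minutes = 18h 36m; +1116 minutes from 2040-01-30 07:45:05 is 2040-01-31 02:21:05 (crosses midnight).

2040-01-31 02:21:05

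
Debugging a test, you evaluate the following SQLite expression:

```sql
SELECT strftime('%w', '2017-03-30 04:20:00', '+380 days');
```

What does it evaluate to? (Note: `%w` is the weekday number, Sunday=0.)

First apply '+380 days': 2017-03-30 04:20:00 → 2018-04-14 04:20:00.
2018-04-14 is a Saturday; with Sunday=0 that is 6.

6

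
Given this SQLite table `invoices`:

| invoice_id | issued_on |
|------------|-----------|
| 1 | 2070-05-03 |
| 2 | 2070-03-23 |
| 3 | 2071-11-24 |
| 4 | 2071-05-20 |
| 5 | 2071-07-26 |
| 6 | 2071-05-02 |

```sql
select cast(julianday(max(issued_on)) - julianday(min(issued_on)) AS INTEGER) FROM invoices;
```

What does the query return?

MIN = 2070-03-23, MAX = 2071-11-24.
8 days remain in March 2070 after the 23rd (31 − 23).
Full months from April 2070 through October 2071 contribute their day counts.
Then 24 days into November 2071.
Total: 8 + 30 + 31 + 30 + 31 + 31 + 30 + 31 + 30 + 31 + 31 + 28 + 31 + 30 + 31 + 30 + 31 + 31 + 30 + 31 + 24 = 611.

611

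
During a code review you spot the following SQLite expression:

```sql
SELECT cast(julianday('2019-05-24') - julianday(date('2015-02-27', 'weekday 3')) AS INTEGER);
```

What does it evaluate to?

1542

`weekday 3` advances to the next Wednesday; 2015-02-27 is a Friday, so it moves forward to 2015-03-04.
27 days remain in March 2015 after the 4th (31 − 4).
Full months from April 2015 through April 2019 contribute their day counts.
Then 24 days into May 2019.
Total: 27 + 30 + 31 + 30 + 31 + 31 + 30 + 31 + 30 + 31 + 31 + 29 + 31 + 30 + 31 + 30 + 31 + 31 + 30 + 31 + 30 + 31 + 31 + 28 + 31 + 30 + 31 + 30 + 31 + 31 + 30 + 31 + 30 + 31 + 31 + 28 + 31 + 30 + 31 + 30 + 31 + 31 + 30 + 31 + 30 + 31 + 31 + 28 + 31 + 30 + 24 = 1542.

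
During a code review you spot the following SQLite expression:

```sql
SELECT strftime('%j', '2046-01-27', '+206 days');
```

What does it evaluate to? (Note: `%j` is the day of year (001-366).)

First apply '+206 days': 2046-01-27 → 2046-08-21.
Day-of-year for 2046-08-21: days since 2046-01-01 inclusive = 233, zero-padded to 233.

233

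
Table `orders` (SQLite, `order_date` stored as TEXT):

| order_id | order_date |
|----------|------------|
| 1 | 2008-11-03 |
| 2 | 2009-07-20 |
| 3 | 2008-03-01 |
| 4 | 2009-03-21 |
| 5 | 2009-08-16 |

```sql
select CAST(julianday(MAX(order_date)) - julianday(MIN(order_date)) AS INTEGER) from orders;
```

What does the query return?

MIN = 2008-03-01, MAX = 2009-08-16.
30 days remain in March 2008 after the 1st (31 − 1).
Full months from April 2008 through July 2009 contribute their day counts.
Then 16 days into August 2009.
Total: 30 + 30 + 31 + 30 + 31 + 31 + 30 + 31 + 30 + 31 + 31 + 28 + 31 + 30 + 31 + 30 + 31 + 16 = 533.

533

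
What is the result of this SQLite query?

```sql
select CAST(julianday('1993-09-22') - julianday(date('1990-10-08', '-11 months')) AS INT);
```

1414

Adding -11 months to 1990-10-08 gives 1989-11-08.
22 days remain in November 1989 after the 8th (30 − 8).
Full months from December 1989 through August 1993 contribute their day counts.
Then 22 days into September 1993.
Total: 22 + 31 + 31 + 28 + 31 + 30 + 31 + 30 + 31 + 31 + 30 + 31 + 30 + 31 + 31 + 28 + 31 + 30 + 31 + 30 + 31 + 31 + 30 + 31 + 30 + 31 + 31 + 29 + 31 + 30 + 31 + 30 + 31 + 31 + 30 + 31 + 30 + 31 + 31 + 28 + 31 + 30 + 31 + 30 + 31 + 31 + 22 = 1414.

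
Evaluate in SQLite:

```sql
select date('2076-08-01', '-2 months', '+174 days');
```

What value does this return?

2076-11-22

Adding -2 months to 2076-08-01 gives 2076-06-01.
Applying '+174 days' to 2076-06-01: counting 174 days forward gives 2076-11-22.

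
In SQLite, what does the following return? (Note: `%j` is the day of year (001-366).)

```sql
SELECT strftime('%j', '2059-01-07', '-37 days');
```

335

First apply '-37 days': 2059-01-07 → 2058-12-01.
Day-of-year for 2058-12-01: days since 2058-01-01 inclusive = 335, zero-padded to 335.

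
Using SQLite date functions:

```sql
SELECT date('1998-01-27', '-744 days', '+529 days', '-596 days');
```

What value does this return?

1995-11-08

Applying '-744 days' to 1998-01-27: counting 744 days back gives 1996-01-14.
Applying '+529 days' to 1996-01-14: counting 529 days forward gives 1997-06-26.
Applying '-596 days' to 1997-06-26: counting 596 days back gives 1995-11-08.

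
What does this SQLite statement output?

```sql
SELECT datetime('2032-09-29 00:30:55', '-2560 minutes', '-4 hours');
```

2560 minutes = 42h 40m; -2560 minutes from 2032-09-29 00:30:55 is 2032-09-27 05:50:55 (crosses midnight).
-4 hours from 2032-09-27 05:50:55 is 2032-09-27 01:50:55.

2032-09-27 01:50:55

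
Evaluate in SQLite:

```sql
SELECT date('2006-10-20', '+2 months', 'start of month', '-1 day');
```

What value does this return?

2006-11-30

Adding +2 months to 2006-10-20 gives 2006-12-20.
`start of month` rewinds 2006-12-20 to 2006-12-01.
Going back 1 day from 2006-12-01 reaches 2006-11-30 (last day of November, 30 days).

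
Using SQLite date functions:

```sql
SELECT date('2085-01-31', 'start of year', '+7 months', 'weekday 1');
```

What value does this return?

`start of year` rewinds 2085-01-31 to 2085-01-01.
Adding +7 months to 2085-01-01 gives 2085-08-01.
`weekday 1` advances to the next Monday; 2085-08-01 is a Wednesday, so it moves forward to 2085-08-06.

2085-08-06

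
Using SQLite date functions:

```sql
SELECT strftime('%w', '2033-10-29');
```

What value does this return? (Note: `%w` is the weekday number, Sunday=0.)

2033-10-29 is a Saturday; with Sunday=0 that is 6.

6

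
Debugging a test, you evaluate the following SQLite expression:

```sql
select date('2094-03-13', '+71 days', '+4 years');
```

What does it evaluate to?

2098-05-23

Applying '+71 days' to 2094-03-13: counting 71 days forward gives 2094-05-23.
Adding +4 years to 2094-05-23 gives 2098-05-23.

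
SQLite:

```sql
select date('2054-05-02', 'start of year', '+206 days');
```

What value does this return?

`start of year` rewinds 2054-05-02 to 2054-01-01.
Applying '+206 days' to 2054-01-01: counting 206 days forward gives 2054-07-26.

2054-07-26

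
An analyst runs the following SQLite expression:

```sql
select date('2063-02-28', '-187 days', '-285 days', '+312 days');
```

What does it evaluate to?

Applying '-187 days' to 2063-02-28: counting 187 days back gives 2062-08-25.
Applying '-285 days' to 2062-08-25: counting 285 days back gives 2061-11-13.
Applying '+312 days' to 2061-11-13: counting 312 days forward gives 2062-09-21.

2062-09-21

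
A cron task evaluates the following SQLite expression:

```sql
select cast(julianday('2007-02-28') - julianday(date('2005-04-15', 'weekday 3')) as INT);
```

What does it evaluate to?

`weekday 3` advances to the next Wednesday; 2005-04-15 is a Friday, so it moves forward to 2005-04-20.
10 days remain in April 2005 after the 20th (30 − 20).
Full months from May 2005 through January 2007 contribute their day counts.
Then 28 days into February 2007.
Total: 10 + 31 + 30 + 31 + 31 + 30 + 31 + 30 + 31 + 31 + 28 + 31 + 30 + 31 + 30 + 31 + 31 + 30 + 31 + 30 + 31 + 31 + 28 = 679.

679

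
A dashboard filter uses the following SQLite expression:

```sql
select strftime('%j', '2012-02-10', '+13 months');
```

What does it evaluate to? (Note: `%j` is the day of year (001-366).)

First apply '+13 months': 2012-02-10 → 2013-03-10.
Day-of-year for 2013-03-10: days since 2013-01-01 inclusive = 69, zero-padded to 069.

069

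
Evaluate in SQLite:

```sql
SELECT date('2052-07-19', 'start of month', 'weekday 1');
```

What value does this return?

2052-07-01

`start of month` rewinds 2052-07-19 to 2052-07-01.
`weekday 1` advances to the next Monday; 2052-07-01 is already a Monday, so it stays at 2052-07-01.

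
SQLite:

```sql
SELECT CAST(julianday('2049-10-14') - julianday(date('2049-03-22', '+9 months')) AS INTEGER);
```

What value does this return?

Adding +9 months to 2049-03-22 gives 2049-12-22.
17 days remain in October 2049 after the 14th (31 − 14).
November 2049: 30 days.
Then 22 days into December 2049.
Total: 17 + 30 + 22 = 69.
The subtraction is earlier − later, so the result is −69 → -69.

-69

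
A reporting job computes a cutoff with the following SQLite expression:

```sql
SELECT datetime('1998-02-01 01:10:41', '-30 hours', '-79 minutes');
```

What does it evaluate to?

1998-01-30 17:51:41

-30 hours from 1998-02-01 01:10:41 is 1998-01-30 19:10:41 (crosses midnight).
79 minutes = 1h 19m; -79 minutes from 1998-01-30 19:10:41 is 1998-01-30 17:51:41.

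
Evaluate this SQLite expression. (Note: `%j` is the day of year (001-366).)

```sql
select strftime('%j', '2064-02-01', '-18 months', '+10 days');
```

First apply '-18 months', '+10 days': 2064-02-01 → 2062-08-11.
Day-of-year for 2062-08-11: days since 2062-01-01 inclusive = 223, zero-padded to 223.

223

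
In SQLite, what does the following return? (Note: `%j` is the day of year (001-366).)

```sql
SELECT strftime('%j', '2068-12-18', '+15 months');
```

First apply '+15 months': 2068-12-18 → 2070-03-18.
Day-of-year for 2070-03-18: days since 2070-01-01 inclusive = 77, zero-padded to 077.

077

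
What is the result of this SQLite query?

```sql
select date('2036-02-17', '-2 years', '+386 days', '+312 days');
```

2036-01-16

Adding -2 years to 2036-02-17 gives 2034-02-17.
Applying '+386 days' to 2034-02-17: counting 386 days forward gives 2035-03-10.
Applying '+312 days' to 2035-03-10: counting 312 days forward gives 2036-01-16.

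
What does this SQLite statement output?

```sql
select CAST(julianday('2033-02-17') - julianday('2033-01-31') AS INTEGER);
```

17

0 days remain in January 2033 after the 31st (31 − 31).
Then 17 days into February 2033.
Total: 0 + 17 = 17.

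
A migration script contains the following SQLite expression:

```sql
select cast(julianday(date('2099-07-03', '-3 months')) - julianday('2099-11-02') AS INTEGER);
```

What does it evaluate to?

Adding -3 months to 2099-07-03 gives 2099-04-03.
27 days remain in April 2099 after the 3rd (30 − 3).
Full months from May 2099 through October 2099 contribute their day counts.
Then 2 days into November 2099.
Total: 27 + 31 + 30 + 31 + 31 + 30 + 31 + 2 = 213.
The subtraction is earlier − later, so the result is −213 → -213.

-213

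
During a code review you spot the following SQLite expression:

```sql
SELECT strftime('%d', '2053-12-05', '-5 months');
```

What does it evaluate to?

05

First apply '-5 months': 2053-12-05 → 2053-07-05.
`%d` extracts the 2-digit day of month: 05.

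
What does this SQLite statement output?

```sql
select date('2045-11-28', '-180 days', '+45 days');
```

2045-07-16

Applying '-180 days' to 2045-11-28: counting 180 days back gives 2045-06-01.
Applying '+45 days' to 2045-06-01: counting 45 days forward gives 2045-07-16.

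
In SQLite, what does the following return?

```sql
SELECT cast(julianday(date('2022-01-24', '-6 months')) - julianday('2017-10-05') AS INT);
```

Adding -6 months to 2022-01-24 gives 2021-07-24.
26 days remain in October 2017 after the 5th (31 − 5).
Full months from November 2017 through June 2021 contribute their day counts.
Then 24 days into July 2021.
Total: 26 + 30 + 31 + 31 + 28 + 31 + 30 + 31 + 30 + 31 + 31 + 30 + 31 + 30 + 31 + 31 + 28 + 31 + 30 + 31 + 30 + 31 + 31 + 30 + 31 + 30 + 31 + 31 + 29 + 31 + 30 + 31 + 30 + 31 + 31 + 30 + 31 + 30 + 31 + 31 + 28 + 31 + 30 + 31 + 30 + 24 = 1388.

1388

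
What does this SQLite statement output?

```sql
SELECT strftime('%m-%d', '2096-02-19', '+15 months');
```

05-19

First apply '+15 months': 2096-02-19 → 2097-05-19.
`%m-%d` extracts the month-day: 05-19.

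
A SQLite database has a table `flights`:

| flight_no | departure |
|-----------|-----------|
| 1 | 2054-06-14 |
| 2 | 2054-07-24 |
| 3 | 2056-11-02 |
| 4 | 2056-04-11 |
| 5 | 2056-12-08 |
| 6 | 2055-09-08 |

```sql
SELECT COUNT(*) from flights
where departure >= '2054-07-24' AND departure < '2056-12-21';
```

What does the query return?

Rows in [2054-07-24, 2056-12-21): 2054-07-24, 2056-11-02, 2056-04-11, 2056-12-08, 2055-09-08 → 5 rows.

5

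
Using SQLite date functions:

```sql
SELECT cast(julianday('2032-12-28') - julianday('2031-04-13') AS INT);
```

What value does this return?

625

17 days remain in April 2031 after the 13th (30 − 13).
Full months from May 2031 through November 2032 contribute their day counts.
Then 28 days into December 2032.
Total: 17 + 31 + 30 + 31 + 31 + 30 + 31 + 30 + 31 + 31 + 29 + 31 + 30 + 31 + 30 + 31 + 31 + 30 + 31 + 30 + 28 = 625.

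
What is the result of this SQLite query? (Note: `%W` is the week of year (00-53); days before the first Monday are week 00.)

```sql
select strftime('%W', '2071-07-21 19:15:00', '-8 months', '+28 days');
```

50

First apply '-8 months', '+28 days': 2071-07-21 19:15:00 → 2070-12-19 19:15:00.
2070-12-19 is a Friday. SQLite's %W counts Mondays since the year started; the result is 50.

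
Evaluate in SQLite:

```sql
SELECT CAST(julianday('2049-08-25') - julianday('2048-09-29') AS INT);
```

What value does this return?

330

1 day remains in September 2048 after the 29th (30 − 29).
Full months from October 2048 through July 2049 contribute their day counts.
Then 25 days into August 2049.
Total: 1 + 31 + 30 + 31 + 31 + 28 + 31 + 30 + 31 + 30 + 31 + 25 = 330.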